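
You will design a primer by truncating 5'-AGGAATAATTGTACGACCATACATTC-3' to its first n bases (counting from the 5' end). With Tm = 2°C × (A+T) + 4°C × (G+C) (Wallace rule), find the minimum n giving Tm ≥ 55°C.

First 20 bases: AGGAATAATTGTACGACCAT → Tm = 54°C (< 55°C)
First 21 bases: AGGAATAATTGTACGACCATA → Tm = 56°C (≥ 55°C)
Each additional base adds 2°C (A/T) or 4°C (G/C), so Tm is non-decreasing in n; n = 21 is the first length to reach 55°C.

n = 21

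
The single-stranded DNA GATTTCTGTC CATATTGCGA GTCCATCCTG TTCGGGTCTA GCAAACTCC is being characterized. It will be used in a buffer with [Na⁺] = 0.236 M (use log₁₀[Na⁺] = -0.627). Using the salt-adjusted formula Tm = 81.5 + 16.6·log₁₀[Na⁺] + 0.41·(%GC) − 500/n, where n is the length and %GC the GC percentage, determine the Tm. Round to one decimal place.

81.0°C

Length n = 49. Scanning the sequence gives G=10, A=9, C=14, T=16.
G+C = 24, so %GC = 24/49 × 100 = 48.98%
Salt term: 16.6 × (-0.627) = -10.408
GC term: 0.41 × 48.98 = 20.082; length term: −500/49 = −10.204
Tm = 81.5 + (-10.408) + 20.082 − 10.204 = 80.97 → 81.0°C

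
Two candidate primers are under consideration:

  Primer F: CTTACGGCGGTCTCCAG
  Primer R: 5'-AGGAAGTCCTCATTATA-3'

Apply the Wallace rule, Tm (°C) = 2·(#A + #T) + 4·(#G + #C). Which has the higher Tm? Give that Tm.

Primer F, 56°C

Primer F: A+T=6, G+C=11 → Tm = 2(6)+4(11) = 56°C
Primer R: A+T=11, G+C=6 → Tm = 2(11)+4(6) = 46°C
56°C vs 46°C → primer F is higher.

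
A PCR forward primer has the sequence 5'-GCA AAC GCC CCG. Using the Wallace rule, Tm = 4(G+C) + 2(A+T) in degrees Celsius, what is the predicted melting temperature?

Base counts: C=6, G=3, A=3, T=0
A+T = 3, G+C = 9
Tm = 2(3) + 4(9) = 6 + 36 = 42°C

42°C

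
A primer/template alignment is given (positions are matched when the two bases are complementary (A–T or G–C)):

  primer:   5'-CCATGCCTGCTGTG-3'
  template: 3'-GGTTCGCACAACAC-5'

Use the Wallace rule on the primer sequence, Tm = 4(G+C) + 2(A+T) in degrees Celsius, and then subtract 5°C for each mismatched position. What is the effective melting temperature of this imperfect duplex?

Primer base counts: A=1, T=4, G=4, C=5 → A+T=5, G+C=9
Perfect-match Tm = 2(5) + 4(9) = 10 + 36 = 46°C
Mismatches (positions where the bases are not complementary): 3 (at positions 4, 7, 10)
Effective Tm = 46 − 3×5 = 46 − 15 = 31°C

31°C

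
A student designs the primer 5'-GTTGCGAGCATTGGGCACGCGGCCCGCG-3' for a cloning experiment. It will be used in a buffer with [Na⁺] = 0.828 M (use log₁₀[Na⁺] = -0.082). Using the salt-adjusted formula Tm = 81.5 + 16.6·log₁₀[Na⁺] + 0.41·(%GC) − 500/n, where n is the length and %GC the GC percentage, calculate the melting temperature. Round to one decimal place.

Length n = 28. Scanning the sequence gives T=4, A=3, C=9, G=12.
G+C = 21, so %GC = 21/28 × 100 = 75%
Salt term: 16.6 × (-0.082) = -1.361
GC term: 0.41 × 75 = 30.75; length term: −500/28 = −17.857
Tm = 81.5 + (-1.361) + 30.75 − 17.857 = 93.032 → 93.0°C

93.0°C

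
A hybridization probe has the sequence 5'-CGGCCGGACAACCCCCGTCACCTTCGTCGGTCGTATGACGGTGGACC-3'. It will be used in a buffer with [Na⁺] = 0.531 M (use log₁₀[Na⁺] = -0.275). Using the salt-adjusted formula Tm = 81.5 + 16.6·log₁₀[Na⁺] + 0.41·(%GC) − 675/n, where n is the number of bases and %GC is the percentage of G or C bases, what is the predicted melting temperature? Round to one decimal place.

90.5°C

Length n = 47. Base counts: T=8, G=14, C=18, A=7
G+C = 32, so %GC = 32/47 × 100 = 68.085%
Salt term: 16.6 × (-0.275) = -4.565
GC term: 0.41 × 68.085 = 27.915; length term: −675/47 = −14.362
Tm = 81.5 + (-4.565) + 27.915 − 14.362 = 90.488 → 90.5°C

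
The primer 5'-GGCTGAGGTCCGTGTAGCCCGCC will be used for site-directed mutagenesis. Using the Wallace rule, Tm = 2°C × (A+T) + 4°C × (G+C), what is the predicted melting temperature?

80°C

Scanning the sequence gives G=9, A=2, C=8, T=4.
A+T = 6, G+C = 17
Tm = 2×6 + 4×17 = 80°C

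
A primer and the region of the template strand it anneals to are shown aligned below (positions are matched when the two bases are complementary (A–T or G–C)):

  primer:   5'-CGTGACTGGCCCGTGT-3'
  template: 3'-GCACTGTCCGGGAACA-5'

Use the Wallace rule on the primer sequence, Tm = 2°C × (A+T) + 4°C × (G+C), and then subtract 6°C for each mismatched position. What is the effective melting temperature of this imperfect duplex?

Primer base counts: A=1, T=4, G=6, C=5 → A+T=5, G+C=11
Perfect-match Tm = 2(5) + 4(11) = 10 + 44 = 54°C
Mismatches (positions where the bases are not complementary): 2 (at positions 7, 13)
Effective Tm = 54 − 2×6 = 54 − 12 = 42°C

42°C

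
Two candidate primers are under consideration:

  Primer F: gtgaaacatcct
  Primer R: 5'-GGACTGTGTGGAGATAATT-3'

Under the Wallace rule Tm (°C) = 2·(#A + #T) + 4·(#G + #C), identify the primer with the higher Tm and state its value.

Primer R, 54°C

Primer F: A+T=7, G+C=5 → Tm = 2(7)+4(5) = 34°C
Primer R: A+T=11, G+C=8 → Tm = 2(11)+4(8) = 54°C
34°C vs 54°C → primer R is higher.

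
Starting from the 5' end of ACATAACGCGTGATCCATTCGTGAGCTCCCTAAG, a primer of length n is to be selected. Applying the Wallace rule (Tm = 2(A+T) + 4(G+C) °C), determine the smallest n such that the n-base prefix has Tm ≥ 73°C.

First 24 bases: ACATAACGCGTGATCCATTCGTGA → Tm = 70°C (< 73°C)
First 25 bases: ACATAACGCGTGATCCATTCGTGAG → Tm = 74°C (≥ 73°C)
Each additional base adds 2°C (A/T) or 4°C (G/C), so Tm is non-decreasing in n; n = 25 is the first length to reach 73°C.

n = 25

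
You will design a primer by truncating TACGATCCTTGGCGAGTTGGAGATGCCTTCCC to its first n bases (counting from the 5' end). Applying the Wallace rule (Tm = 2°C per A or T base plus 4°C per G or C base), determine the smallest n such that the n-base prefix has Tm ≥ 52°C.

n = 17

First 16 bases: TACGATCCTTGGCGAG → Tm = 50°C (< 52°C)
First 17 bases: TACGATCCTTGGCGAGT → Tm = 52°C (≥ 52°C)
Since every base adds ≥2°C, Tm only increases with n, so the threshold is first crossed at n = 17.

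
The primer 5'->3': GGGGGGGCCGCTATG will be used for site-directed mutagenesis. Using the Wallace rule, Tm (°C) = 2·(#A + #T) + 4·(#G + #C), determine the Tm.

Counting bases: T=2, A=1, C=3, G=9
AT pairs contribute 3, GC pairs contribute 12.
Tm = 2×3 + 4×12 = 54°C

54°C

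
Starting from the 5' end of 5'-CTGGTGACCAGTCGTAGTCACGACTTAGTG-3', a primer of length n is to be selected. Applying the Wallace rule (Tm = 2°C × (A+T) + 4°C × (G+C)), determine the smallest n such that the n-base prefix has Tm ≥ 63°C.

n = 21

First 20 bases: CTGGTGACCAGTCGTAGTCA → Tm = 62°C (< 63°C)
First 21 bases: CTGGTGACCAGTCGTAGTCAC → Tm = 66°C (≥ 63°C)
Since every base adds ≥2°C, Tm only increases with n, so the threshold is first crossed at n = 21.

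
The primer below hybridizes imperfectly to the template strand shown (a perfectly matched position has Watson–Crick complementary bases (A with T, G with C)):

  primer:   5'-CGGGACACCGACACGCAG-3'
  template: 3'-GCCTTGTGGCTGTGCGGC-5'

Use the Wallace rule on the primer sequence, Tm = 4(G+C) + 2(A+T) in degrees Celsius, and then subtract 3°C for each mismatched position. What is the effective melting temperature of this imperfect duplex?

56°C

Primer base counts: A=5, T=0, G=6, C=7 → A+T=5, G+C=13
Perfect-match Tm = 2(5) + 4(13) = 10 + 52 = 62°C
Mismatches (positions where the bases are not complementary): 2 (at positions 4, 17)
Effective Tm = 62 − 2×3 = 62 − 6 = 56°C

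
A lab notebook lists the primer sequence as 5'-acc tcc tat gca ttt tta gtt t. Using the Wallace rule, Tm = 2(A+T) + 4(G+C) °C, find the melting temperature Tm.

Scanning the sequence gives C=5, T=11, G=2, A=4.
AT pairs contribute 15, GC pairs contribute 7.
Tm = 2(15) + 4(7) = 30 + 28 = 58°C

58°C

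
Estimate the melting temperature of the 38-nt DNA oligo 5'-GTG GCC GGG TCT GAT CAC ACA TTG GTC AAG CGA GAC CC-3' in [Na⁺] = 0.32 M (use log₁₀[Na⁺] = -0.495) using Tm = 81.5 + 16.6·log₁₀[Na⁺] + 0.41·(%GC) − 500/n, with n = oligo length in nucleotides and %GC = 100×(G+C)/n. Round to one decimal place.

84.9°C

Length n = 38. Scanning the sequence gives C=11, A=8, T=7, G=12.
G+C = 23, so %GC = 23/38 × 100 = 60.526%
Salt term: 16.6 × (-0.495) = -8.217
GC term: 0.41 × 60.526 = 24.816; length term: −500/38 = −13.158
Tm = 81.5 + (-8.217) + 24.816 − 13.158 = 84.941 → 84.9°C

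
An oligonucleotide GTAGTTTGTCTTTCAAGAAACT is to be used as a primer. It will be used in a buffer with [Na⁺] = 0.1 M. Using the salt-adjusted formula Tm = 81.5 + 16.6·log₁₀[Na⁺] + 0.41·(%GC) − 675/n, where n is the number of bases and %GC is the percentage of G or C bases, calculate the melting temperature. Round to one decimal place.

Length n = 22. Scanning the sequence gives C=3, A=6, T=9, G=4.
G+C = 7, so %GC = 7/22 × 100 = 31.818%
Salt term: 16.6 × (-1) = -16.6
GC term: 0.41 × 31.818 = 13.045; length term: −675/22 = −30.682
Tm = 81.5 + (-16.6) + 13.045 − 30.682 = 47.263 → 47.3°C

47.3°C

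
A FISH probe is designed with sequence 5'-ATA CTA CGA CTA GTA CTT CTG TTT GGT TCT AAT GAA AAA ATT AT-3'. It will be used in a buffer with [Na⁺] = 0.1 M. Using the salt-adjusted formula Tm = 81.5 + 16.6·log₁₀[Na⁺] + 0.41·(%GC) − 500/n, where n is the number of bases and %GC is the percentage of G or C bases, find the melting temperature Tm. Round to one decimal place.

Length n = 44. Counting bases: A=15, C=6, T=17, G=6
G+C = 12, so %GC = 12/44 × 100 = 27.273%
Salt term: 16.6 × (-1) = -16.6
GC term: 0.41 × 27.273 = 11.182; length term: −500/44 = −11.364
Tm = 81.5 + (-16.6) + 11.182 − 11.364 = 64.718 → 64.7°C

64.7°C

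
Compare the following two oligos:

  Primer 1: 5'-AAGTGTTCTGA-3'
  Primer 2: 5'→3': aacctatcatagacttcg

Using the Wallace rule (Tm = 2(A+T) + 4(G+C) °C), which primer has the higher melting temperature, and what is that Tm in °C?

Primer 1: A+T=7, G+C=4 → Tm = 2(7)+4(4) = 30°C
Primer 2: A+T=11, G+C=7 → Tm = 2(11)+4(7) = 50°C
30°C vs 50°C → primer 2 is higher.

Primer 2, 50°C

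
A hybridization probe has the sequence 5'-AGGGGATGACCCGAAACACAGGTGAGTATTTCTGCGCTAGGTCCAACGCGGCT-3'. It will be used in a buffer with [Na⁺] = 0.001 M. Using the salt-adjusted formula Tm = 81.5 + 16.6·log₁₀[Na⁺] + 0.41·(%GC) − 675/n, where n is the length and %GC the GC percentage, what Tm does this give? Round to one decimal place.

42.2°C

Length n = 53. Counting bases: T=10, C=13, A=13, G=17
G+C = 30, so %GC = 30/53 × 100 = 56.604%
Salt term: 16.6 × (-3) = -49.8
GC term: 0.41 × 56.604 = 23.208; length term: −675/53 = −12.736
Tm = 81.5 + (-49.8) + 23.208 − 12.736 = 42.172 → 42.2°C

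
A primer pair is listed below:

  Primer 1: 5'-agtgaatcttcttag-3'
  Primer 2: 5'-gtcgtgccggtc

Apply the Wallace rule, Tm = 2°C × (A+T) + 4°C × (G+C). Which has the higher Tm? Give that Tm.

Primer 2, 42°C

Primer 1: A+T=10, G+C=5 → Tm = 2(10)+4(5) = 40°C
Primer 2: A+T=3, G+C=9 → Tm = 2(3)+4(9) = 42°C
40°C vs 42°C → primer 2 is higher.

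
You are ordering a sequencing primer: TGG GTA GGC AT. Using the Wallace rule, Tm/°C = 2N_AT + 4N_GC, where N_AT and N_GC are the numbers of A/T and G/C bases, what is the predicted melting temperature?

T=3, G=5, A=2, C=1
So N_AT = 5 and N_GC = 6.
Tm = 2(5) + 4(6) = 10 + 24 = 34°C

34°C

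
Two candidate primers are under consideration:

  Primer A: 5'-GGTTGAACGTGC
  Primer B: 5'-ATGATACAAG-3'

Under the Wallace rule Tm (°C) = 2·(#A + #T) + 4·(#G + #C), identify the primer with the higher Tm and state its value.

Primer A, 38°C

Primer A: A+T=5, G+C=7 → Tm = 2(5)+4(7) = 38°C
Primer B: A+T=7, G+C=3 → Tm = 2(7)+4(3) = 26°C
38°C vs 26°C → primer A is higher.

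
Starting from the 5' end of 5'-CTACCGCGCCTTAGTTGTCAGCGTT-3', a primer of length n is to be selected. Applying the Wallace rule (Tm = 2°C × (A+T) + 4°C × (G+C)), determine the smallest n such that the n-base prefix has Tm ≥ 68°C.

n = 22

First 21 bases: CTACCGCGCCTTAGTTGTCAG → Tm = 66°C (< 68°C)
First 22 bases: CTACCGCGCCTTAGTTGTCAGC → Tm = 70°C (≥ 68°C)
Since every base adds ≥2°C, Tm only increases with n, so the threshold is first crossed at n = 22.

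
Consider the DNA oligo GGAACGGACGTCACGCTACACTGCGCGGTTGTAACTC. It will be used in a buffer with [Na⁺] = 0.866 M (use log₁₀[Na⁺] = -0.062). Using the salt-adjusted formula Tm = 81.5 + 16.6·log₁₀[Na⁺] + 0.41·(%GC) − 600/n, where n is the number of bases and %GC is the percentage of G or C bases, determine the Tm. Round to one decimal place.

Length n = 37. Counting bases: C=11, G=11, T=7, A=8
G+C = 22, so %GC = 22/37 × 100 = 59.459%
Salt term: 16.6 × (-0.062) = -1.029
GC term: 0.41 × 59.459 = 24.378; length term: −600/37 = −16.216
Tm = 81.5 + (-1.029) + 24.378 − 16.216 = 88.633 → 88.6°C

88.6°C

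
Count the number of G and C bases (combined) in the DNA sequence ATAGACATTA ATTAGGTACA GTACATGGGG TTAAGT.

12

T=11, C=3, A=13, G=9
G+C = 9 + 3 = 12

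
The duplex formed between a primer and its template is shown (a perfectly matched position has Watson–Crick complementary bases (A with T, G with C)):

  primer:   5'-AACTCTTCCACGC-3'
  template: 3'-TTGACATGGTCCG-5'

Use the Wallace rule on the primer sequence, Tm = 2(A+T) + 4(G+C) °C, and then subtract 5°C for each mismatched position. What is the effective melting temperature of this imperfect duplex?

25°C

Primer base counts: A=3, T=3, G=1, C=6 → A+T=6, G+C=7
Perfect-match Tm = 2(6) + 4(7) = 12 + 28 = 40°C
Mismatches (positions where the bases are not complementary): 3 (at positions 5, 7, 11)
Effective Tm = 40 − 3×5 = 40 − 15 = 25°C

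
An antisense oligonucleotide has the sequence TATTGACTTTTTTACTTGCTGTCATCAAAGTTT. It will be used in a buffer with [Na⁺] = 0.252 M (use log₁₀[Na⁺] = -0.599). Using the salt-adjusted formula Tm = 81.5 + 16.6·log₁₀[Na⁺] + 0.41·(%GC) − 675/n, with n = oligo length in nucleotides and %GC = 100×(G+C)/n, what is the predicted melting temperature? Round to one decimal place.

Length n = 33. A=7, T=17, C=5, G=4
G+C = 9, so %GC = 9/33 × 100 = 27.273%
Salt term: 16.6 × (-0.599) = -9.943
GC term: 0.41 × 27.273 = 11.182; length term: −675/33 = −20.455
Tm = 81.5 + (-9.943) + 11.182 − 20.455 = 62.284 → 62.3°C

62.3°C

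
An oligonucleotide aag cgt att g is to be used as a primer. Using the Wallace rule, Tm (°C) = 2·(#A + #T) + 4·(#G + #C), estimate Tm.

28°C

A=3, C=1, T=3, G=3
So N_AT = 6 and N_GC = 4.
Tm = 2×6 + 4×4 = 28°C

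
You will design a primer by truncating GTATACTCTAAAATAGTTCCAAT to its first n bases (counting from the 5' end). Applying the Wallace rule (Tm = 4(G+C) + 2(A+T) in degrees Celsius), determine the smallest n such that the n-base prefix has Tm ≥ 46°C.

n = 19

First 18 bases: GTATACTCTAAAATAGTT → Tm = 44°C (< 46°C)
First 19 bases: GTATACTCTAAAATAGTTC → Tm = 48°C (≥ 46°C)
Since every base adds ≥2°C, Tm only increases with n, so the threshold is first crossed at n = 19.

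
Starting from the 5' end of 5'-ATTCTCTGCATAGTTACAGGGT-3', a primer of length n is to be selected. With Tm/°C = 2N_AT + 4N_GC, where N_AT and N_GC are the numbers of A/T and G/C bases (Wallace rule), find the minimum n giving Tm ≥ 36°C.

First 12 bases: ATTCTCTGCATA → Tm = 32°C (< 36°C)
First 13 bases: ATTCTCTGCATAG → Tm = 36°C (≥ 36°C)
Since every base adds ≥2°C, Tm only increases with n, so the threshold is first crossed at n = 13.

n = 13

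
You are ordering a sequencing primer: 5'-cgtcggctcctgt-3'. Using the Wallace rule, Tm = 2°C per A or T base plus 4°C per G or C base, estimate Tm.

44°C

Counting bases: C=5, A=0, T=4, G=4
A+T = 4, G+C = 9
Tm = 4·9 + 2·4 = 36 + 8 = 44°C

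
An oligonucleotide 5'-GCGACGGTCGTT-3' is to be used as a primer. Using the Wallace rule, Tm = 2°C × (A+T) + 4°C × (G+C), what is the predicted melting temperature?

40°C

Scanning the sequence gives G=5, A=1, T=3, C=3.
A+T = 4, G+C = 8
Tm = 4·8 + 2·4 = 32 + 8 = 40°C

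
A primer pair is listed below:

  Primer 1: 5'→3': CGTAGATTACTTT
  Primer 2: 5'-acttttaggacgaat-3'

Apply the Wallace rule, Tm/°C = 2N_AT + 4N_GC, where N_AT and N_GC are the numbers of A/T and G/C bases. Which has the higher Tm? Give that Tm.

Primer 2, 40°C

Primer 1: A+T=9, G+C=4 → Tm = 2(9)+4(4) = 34°C
Primer 2: A+T=10, G+C=5 → Tm = 2(10)+4(5) = 40°C
34°C vs 40°C → primer 2 is higher.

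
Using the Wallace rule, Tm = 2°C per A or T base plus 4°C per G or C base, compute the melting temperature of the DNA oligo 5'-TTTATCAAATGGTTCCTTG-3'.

50°C

G=3, C=3, A=4, T=9
AT pairs contribute 13, GC pairs contribute 6.
Tm = 4·6 + 2·13 = 24 + 26 = 50°C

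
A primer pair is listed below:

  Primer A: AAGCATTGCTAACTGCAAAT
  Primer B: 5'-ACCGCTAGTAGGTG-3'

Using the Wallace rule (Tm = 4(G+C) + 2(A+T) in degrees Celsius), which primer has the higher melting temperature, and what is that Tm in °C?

Primer A, 54°C

Primer A: A+T=13, G+C=7 → Tm = 2(13)+4(7) = 54°C
Primer B: A+T=6, G+C=8 → Tm = 2(6)+4(8) = 44°C
54°C vs 44°C → primer A is higher.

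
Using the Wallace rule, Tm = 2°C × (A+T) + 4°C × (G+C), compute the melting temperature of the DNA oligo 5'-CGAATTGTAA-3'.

26°C

C=1, A=4, T=3, G=2
A+T = 7, G+C = 3
Tm = 2(7) + 4(3) = 14 + 12 = 26°C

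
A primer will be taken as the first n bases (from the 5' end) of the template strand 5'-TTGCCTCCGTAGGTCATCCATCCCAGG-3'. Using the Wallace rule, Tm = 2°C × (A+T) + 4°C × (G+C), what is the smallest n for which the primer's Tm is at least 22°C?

n = 7

First 6 bases: TTGCCT → Tm = 18°C (< 22°C)
First 7 bases: TTGCCTC → Tm = 22°C (≥ 22°C)
Each additional base adds 2°C (A/T) or 4°C (G/C), so Tm is non-decreasing in n; n = 7 is the first length to reach 22°C.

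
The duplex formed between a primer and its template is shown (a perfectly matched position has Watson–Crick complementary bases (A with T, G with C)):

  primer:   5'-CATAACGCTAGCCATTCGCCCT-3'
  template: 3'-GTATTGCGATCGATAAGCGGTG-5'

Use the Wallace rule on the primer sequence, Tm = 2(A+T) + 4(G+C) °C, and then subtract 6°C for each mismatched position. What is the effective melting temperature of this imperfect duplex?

Primer base counts: A=5, T=5, G=3, C=9 → A+T=10, G+C=12
Perfect-match Tm = 2(10) + 4(12) = 20 + 48 = 68°C
Mismatches (positions where the bases are not complementary): 3 (at positions 13, 21, 22)
Effective Tm = 68 − 3×6 = 68 − 18 = 50°C

50°C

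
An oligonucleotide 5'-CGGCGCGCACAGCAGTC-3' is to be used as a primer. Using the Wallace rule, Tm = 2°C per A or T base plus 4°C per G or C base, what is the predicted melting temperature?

60°C

Counting bases: G=6, C=7, T=1, A=3
AT pairs contribute 4, GC pairs contribute 13.
Tm = 2×4 + 4×13 = 60°C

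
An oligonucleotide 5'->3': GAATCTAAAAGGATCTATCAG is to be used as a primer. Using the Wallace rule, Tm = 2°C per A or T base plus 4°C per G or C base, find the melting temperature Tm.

T=5, C=3, G=4, A=9
A+T = 14, G+C = 7
Tm = 4·7 + 2·14 = 28 + 28 = 56°C

56°C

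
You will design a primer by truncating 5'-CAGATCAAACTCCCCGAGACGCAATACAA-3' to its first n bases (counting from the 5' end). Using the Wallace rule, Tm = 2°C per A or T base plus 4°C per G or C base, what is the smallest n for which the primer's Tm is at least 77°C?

n = 26

First 25 bases: CAGATCAAACTCCCCGAGACGCAAT → Tm = 76°C (< 77°C)
First 26 bases: CAGATCAAACTCCCCGAGACGCAATA → Tm = 78°C (≥ 77°C)
Each additional base adds 2°C (A/T) or 4°C (G/C), so Tm is non-decreasing in n; n = 26 is the first length to reach 77°C.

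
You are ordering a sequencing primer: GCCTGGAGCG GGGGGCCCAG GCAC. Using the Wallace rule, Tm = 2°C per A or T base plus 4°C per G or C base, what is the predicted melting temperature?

Counting bases: C=8, A=3, G=12, T=1
A+T = 4, G+C = 20
Tm = 2×4 + 4×20 = 88°C

88°C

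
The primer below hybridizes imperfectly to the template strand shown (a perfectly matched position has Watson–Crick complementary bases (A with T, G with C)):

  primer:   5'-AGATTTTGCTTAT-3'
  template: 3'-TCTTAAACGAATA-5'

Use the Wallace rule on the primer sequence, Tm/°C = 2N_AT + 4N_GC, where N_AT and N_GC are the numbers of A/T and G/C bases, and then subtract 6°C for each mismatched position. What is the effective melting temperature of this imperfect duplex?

Primer base counts: A=3, T=7, G=2, C=1 → A+T=10, G+C=3
Perfect-match Tm = 2(10) + 4(3) = 20 + 12 = 32°C
Mismatches (positions where the bases are not complementary): 1 (at position 4)
Effective Tm = 32 − 1×6 = 32 − 6 = 26°C

26°C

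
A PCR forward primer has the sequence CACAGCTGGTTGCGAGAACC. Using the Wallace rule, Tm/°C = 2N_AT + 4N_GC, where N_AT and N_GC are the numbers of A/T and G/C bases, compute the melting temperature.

64°C

Counting bases: T=3, A=5, C=6, G=6
A+T = 8, G+C = 12
Tm = 2×8 + 4×12 = 64°C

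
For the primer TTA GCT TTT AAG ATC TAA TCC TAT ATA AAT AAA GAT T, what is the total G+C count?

7

Base counts: A=15, C=4, G=3, T=15
G+C = 3 + 4 = 7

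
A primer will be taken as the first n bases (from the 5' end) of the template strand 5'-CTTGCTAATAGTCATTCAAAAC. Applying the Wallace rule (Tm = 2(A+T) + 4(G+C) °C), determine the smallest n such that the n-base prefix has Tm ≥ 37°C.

n = 14

First 13 bases: CTTGCTAATAGTC → Tm = 36°C (< 37°C)
First 14 bases: CTTGCTAATAGTCA → Tm = 38°C (≥ 37°C)
Each additional base adds 2°C (A/T) or 4°C (G/C), so Tm is non-decreasing in n; n = 14 is the first length to reach 37°C.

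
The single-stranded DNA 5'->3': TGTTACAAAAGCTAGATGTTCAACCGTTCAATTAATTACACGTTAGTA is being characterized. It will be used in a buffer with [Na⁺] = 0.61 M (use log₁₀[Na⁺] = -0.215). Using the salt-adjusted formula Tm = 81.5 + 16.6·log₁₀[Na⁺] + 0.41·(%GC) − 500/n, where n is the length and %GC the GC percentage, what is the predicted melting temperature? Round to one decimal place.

80.3°C

Length n = 48. Scanning the sequence gives T=16, C=8, A=17, G=7.
G+C = 15, so %GC = 15/48 × 100 = 31.25%
Salt term: 16.6 × (-0.215) = -3.569
GC term: 0.41 × 31.25 = 12.812; length term: −500/48 = −10.417
Tm = 81.5 + (-3.569) + 12.812 − 10.417 = 80.326 → 80.3°C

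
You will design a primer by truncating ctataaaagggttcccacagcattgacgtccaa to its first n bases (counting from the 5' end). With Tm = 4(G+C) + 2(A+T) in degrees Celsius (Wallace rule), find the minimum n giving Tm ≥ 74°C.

n = 26

First 25 bases: CTATAAAAGGGTTCCCACAGCATTG → Tm = 72°C (< 74°C)
First 26 bases: CTATAAAAGGGTTCCCACAGCATTGA → Tm = 74°C (≥ 74°C)
Since every base adds ≥2°C, Tm only increases with n, so the threshold is first crossed at n = 26.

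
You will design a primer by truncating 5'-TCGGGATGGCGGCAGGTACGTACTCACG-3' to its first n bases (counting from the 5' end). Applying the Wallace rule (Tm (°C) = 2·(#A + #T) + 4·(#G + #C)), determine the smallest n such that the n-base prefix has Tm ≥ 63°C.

n = 19

First 18 bases: TCGGGATGGCGGCAGGTA → Tm = 60°C (< 63°C)
First 19 bases: TCGGGATGGCGGCAGGTAC → Tm = 64°C (≥ 63°C)
Each additional base adds 2°C (A/T) or 4°C (G/C), so Tm is non-decreasing in n; n = 19 is the first length to reach 63°C.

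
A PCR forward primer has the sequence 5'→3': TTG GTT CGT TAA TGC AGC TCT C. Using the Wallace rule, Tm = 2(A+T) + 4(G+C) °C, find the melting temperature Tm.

Base counts: A=3, T=9, C=5, G=5
AT pairs contribute 12, GC pairs contribute 10.
Tm = 2(12) + 4(10) = 24 + 40 = 64°C

64°C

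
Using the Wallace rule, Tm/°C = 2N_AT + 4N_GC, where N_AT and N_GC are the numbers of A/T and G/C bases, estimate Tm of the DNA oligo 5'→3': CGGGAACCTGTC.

T=2, G=4, A=2, C=4
AT pairs contribute 4, GC pairs contribute 8.
Tm = 2(4) + 4(8) = 8 + 32 = 40°C

40°C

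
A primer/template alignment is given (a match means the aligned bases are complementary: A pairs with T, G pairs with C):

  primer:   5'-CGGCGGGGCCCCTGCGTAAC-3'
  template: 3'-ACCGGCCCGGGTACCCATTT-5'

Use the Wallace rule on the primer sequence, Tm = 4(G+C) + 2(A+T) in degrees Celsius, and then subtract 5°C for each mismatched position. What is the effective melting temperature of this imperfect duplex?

47°C

Primer base counts: A=2, T=2, G=8, C=8 → A+T=4, G+C=16
Perfect-match Tm = 2(4) + 4(16) = 8 + 64 = 72°C
Mismatches (positions where the bases are not complementary): 5 (at positions 1, 5, 12, 15, 20)
Effective Tm = 72 − 5×5 = 72 − 25 = 47°C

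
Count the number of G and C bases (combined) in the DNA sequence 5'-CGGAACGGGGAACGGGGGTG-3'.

15

Base counts: A=4, G=12, T=1, C=3
G+C = 12 + 3 = 15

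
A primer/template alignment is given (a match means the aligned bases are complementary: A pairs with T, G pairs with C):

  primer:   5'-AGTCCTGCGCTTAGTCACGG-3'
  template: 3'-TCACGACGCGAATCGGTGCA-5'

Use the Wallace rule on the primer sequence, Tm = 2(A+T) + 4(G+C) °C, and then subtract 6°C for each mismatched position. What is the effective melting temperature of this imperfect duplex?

46°C

Primer base counts: A=3, T=5, G=6, C=6 → A+T=8, G+C=12
Perfect-match Tm = 2(8) + 4(12) = 16 + 48 = 64°C
Mismatches (positions where the bases are not complementary): 3 (at positions 4, 15, 20)
Effective Tm = 64 − 3×6 = 64 − 18 = 46°C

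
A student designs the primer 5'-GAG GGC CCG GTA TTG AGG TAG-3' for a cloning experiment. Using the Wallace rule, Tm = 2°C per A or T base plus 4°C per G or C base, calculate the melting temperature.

Scanning the sequence gives G=10, T=4, A=4, C=3.
AT pairs contribute 8, GC pairs contribute 13.
Tm = 2×8 + 4×13 = 68°C

68°C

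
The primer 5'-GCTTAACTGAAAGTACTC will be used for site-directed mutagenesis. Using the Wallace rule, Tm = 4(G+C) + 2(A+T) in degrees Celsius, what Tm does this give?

50°C

T=5, A=6, C=4, G=3
AT pairs contribute 11, GC pairs contribute 7.
Tm = 2×11 + 4×7 = 50°C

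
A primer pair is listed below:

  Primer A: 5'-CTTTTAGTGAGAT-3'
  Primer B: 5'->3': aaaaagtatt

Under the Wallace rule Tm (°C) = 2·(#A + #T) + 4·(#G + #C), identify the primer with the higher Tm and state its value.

Primer A: A+T=9, G+C=4 → Tm = 2(9)+4(4) = 34°C
Primer B: A+T=9, G+C=1 → Tm = 2(9)+4(1) = 22°C
34°C vs 22°C → primer A is higher.

Primer A, 34°C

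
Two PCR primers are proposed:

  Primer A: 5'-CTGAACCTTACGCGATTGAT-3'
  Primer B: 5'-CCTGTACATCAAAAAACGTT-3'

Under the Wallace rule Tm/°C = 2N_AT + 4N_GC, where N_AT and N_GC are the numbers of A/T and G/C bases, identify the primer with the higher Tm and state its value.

Primer A, 58°C

Primer A: A+T=11, G+C=9 → Tm = 2(11)+4(9) = 58°C
Primer B: A+T=13, G+C=7 → Tm = 2(13)+4(7) = 54°C
58°C vs 54°C → primer A is higher.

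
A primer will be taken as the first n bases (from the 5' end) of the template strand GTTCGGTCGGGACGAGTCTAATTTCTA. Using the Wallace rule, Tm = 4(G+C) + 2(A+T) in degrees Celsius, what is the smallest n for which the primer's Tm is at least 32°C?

n = 10

First 9 bases: GTTCGGTCG → Tm = 30°C (< 32°C)
First 10 bases: GTTCGGTCGG → Tm = 34°C (≥ 32°C)
Each additional base adds 2°C (A/T) or 4°C (G/C), so Tm is non-decreasing in n; n = 10 is the first length to reach 32°C.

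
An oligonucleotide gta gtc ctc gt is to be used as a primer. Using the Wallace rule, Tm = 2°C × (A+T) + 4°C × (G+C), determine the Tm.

34°C

Scanning the sequence gives C=3, A=1, G=3, T=4.
AT pairs contribute 5, GC pairs contribute 6.
Tm = 4·6 + 2·5 = 24 + 10 = 34°C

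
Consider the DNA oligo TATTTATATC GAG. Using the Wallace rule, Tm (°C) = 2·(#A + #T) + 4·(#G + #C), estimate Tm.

32°C

Base counts: G=2, T=6, C=1, A=4
AT pairs contribute 10, GC pairs contribute 3.
Tm = 2×10 + 4×3 = 32°C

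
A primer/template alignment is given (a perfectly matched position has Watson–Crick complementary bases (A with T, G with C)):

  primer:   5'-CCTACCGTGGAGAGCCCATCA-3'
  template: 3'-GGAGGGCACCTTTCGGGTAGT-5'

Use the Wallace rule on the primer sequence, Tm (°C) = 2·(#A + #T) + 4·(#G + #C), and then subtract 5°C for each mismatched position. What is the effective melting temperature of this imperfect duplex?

58°C

Primer base counts: A=5, T=3, G=5, C=8 → A+T=8, G+C=13
Perfect-match Tm = 2(8) + 4(13) = 16 + 52 = 68°C
Mismatches (positions where the bases are not complementary): 2 (at positions 4, 12)
Effective Tm = 68 − 2×5 = 68 − 10 = 58°C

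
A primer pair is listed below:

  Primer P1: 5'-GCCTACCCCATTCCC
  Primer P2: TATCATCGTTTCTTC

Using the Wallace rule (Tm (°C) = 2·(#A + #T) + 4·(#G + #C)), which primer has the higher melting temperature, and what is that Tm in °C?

Primer P1, 50°C

Primer P1: A+T=5, G+C=10 → Tm = 2(5)+4(10) = 50°C
Primer P2: A+T=10, G+C=5 → Tm = 2(10)+4(5) = 40°C
50°C vs 40°C → primer P1 is higher.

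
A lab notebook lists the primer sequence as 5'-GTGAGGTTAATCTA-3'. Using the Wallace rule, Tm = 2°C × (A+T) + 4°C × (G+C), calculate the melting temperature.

Base counts: C=1, A=4, G=4, T=5
So N_AT = 9 and N_GC = 5.
Tm = 2(9) + 4(5) = 18 + 20 = 38°C

38°C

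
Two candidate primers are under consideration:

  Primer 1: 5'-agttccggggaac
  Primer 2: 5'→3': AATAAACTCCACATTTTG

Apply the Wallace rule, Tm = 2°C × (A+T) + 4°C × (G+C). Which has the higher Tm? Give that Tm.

Primer 2, 46°C

Primer 1: A+T=5, G+C=8 → Tm = 2(5)+4(8) = 42°C
Primer 2: A+T=13, G+C=5 → Tm = 2(13)+4(5) = 46°C
42°C vs 46°C → primer 2 is higher.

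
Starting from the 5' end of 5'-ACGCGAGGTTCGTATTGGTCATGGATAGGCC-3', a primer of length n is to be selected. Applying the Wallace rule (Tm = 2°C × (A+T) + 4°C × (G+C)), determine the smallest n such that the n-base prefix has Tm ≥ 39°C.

n = 12

First 11 bases: ACGCGAGGTTC → Tm = 36°C (< 39°C)
First 12 bases: ACGCGAGGTTCG → Tm = 40°C (≥ 39°C)
Each additional base adds 2°C (A/T) or 4°C (G/C), so Tm is non-decreasing in n; n = 12 is the first length to reach 39°C.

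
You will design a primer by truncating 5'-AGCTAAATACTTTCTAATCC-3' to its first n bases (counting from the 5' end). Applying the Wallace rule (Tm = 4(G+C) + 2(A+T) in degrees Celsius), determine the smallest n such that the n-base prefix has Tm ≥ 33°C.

n = 14

First 13 bases: AGCTAAATACTTT → Tm = 32°C (< 33°C)
First 14 bases: AGCTAAATACTTTC → Tm = 36°C (≥ 33°C)
Each additional base adds 2°C (A/T) or 4°C (G/C), so Tm is non-decreasing in n; n = 14 is the first length to reach 33°C.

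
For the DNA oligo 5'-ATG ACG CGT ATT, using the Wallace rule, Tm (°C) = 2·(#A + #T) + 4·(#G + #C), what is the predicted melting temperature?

Scanning the sequence gives T=4, G=3, C=2, A=3.
AT pairs contribute 7, GC pairs contribute 5.
Tm = 2(7) + 4(5) = 14 + 20 = 34°C

34°C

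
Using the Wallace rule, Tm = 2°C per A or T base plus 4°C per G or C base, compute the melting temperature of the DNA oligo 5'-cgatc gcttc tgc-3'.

Base counts: A=1, T=4, C=5, G=3
A+T = 5, G+C = 8
Tm = 4·8 + 2·5 = 32 + 10 = 42°C

42°C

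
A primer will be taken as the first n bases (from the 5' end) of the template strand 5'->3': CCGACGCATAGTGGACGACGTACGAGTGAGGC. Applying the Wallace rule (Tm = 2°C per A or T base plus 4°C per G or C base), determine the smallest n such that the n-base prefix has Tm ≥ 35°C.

First 10 bases: CCGACGCATA → Tm = 32°C (< 35°C)
First 11 bases: CCGACGCATAG → Tm = 36°C (≥ 35°C)
Each additional base adds 2°C (A/T) or 4°C (G/C), so Tm is non-decreasing in n; n = 11 is the first length to reach 35°C.

n = 11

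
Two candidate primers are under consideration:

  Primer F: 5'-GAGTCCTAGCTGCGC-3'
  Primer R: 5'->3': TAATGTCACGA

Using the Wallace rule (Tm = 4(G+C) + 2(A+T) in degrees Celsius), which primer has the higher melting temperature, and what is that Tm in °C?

Primer F: A+T=5, G+C=10 → Tm = 2(5)+4(10) = 50°C
Primer R: A+T=7, G+C=4 → Tm = 2(7)+4(4) = 30°C
50°C vs 30°C → primer F is higher.

Primer F, 50°C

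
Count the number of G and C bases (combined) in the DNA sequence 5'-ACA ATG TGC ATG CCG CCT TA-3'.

10

A=5, T=5, G=4, C=6
Total G or C: 4 + 6 = 10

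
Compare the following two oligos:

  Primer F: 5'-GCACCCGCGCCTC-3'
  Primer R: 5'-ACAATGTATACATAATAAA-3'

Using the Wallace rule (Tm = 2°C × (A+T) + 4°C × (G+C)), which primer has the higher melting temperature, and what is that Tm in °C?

Primer F, 48°C

Primer F: A+T=2, G+C=11 → Tm = 2(2)+4(11) = 48°C
Primer R: A+T=16, G+C=3 → Tm = 2(16)+4(3) = 44°C
48°C vs 44°C → primer F is higher.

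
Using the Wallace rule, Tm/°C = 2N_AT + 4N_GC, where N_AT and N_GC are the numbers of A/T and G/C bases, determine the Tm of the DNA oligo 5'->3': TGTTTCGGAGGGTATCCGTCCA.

68°C

Base counts: G=7, C=5, A=3, T=7
A+T = 10, G+C = 12
Tm = 2×10 + 4×12 = 68°C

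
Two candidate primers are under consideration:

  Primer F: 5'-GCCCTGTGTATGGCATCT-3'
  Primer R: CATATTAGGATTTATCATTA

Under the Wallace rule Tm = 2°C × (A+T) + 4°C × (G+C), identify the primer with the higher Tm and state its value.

Primer F, 56°C

Primer F: A+T=8, G+C=10 → Tm = 2(8)+4(10) = 56°C
Primer R: A+T=16, G+C=4 → Tm = 2(16)+4(4) = 48°C
56°C vs 48°C → primer F is higher.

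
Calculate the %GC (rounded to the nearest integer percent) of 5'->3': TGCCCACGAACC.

G=2, A=3, C=6, T=1
G+C = 2 + 6 = 8 out of 12 bases
%GC = 8/12 × 100 = 66.67% ≈ 67%

67%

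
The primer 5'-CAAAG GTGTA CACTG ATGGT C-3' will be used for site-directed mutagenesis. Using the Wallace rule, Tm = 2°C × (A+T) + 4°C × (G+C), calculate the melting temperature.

Scanning the sequence gives C=4, T=5, A=6, G=6.
AT pairs contribute 11, GC pairs contribute 10.
Tm = 4·10 + 2·11 = 40 + 22 = 62°C

62°C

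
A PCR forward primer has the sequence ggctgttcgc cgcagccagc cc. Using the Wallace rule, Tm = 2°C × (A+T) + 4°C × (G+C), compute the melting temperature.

78°C

Base counts: T=3, C=10, G=7, A=2
So N_AT = 5 and N_GC = 17.
Tm = 4·17 + 2·5 = 68 + 10 = 78°C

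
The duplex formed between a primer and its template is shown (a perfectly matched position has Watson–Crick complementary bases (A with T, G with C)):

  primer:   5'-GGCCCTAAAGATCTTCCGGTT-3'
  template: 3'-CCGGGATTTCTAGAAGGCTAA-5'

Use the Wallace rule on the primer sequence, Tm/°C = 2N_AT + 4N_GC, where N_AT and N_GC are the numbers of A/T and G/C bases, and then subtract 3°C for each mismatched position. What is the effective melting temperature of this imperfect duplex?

Primer base counts: A=4, T=6, G=5, C=6 → A+T=10, G+C=11
Perfect-match Tm = 2(10) + 4(11) = 20 + 44 = 64°C
Mismatches (positions where the bases are not complementary): 1 (at position 19)
Effective Tm = 64 − 1×3 = 64 − 3 = 61°C

61°C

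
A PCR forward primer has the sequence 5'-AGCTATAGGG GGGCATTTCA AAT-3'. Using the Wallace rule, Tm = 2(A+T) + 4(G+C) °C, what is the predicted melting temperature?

T=6, A=7, G=7, C=3
A+T = 13, G+C = 10
Tm = 4·10 + 2·13 = 40 + 26 = 66°C

66°C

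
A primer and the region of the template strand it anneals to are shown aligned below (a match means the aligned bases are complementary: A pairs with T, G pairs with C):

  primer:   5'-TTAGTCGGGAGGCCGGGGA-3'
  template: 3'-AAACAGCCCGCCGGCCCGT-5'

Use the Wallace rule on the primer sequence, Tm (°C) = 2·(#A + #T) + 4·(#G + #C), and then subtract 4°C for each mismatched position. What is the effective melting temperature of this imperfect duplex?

Primer base counts: A=3, T=3, G=10, C=3 → A+T=6, G+C=13
Perfect-match Tm = 2(6) + 4(13) = 12 + 52 = 64°C
Mismatches (positions where the bases are not complementary): 3 (at positions 3, 10, 18)
Effective Tm = 64 − 3×4 = 64 − 12 = 52°C

52°C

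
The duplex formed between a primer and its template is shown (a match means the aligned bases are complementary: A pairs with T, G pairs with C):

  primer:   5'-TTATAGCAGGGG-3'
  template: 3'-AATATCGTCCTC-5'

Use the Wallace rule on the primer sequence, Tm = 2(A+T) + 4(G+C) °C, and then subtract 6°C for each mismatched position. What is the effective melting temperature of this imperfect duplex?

Primer base counts: A=3, T=3, G=5, C=1 → A+T=6, G+C=6
Perfect-match Tm = 2(6) + 4(6) = 12 + 24 = 36°C
Mismatches (positions where the bases are not complementary): 1 (at position 11)
Effective Tm = 36 − 1×6 = 36 − 6 = 30°C

30°C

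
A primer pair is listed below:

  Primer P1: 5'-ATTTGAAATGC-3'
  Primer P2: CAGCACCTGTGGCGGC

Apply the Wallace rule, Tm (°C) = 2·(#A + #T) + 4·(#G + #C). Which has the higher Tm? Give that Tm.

Primer P1: A+T=8, G+C=3 → Tm = 2(8)+4(3) = 28°C
Primer P2: A+T=4, G+C=12 → Tm = 2(4)+4(12) = 56°C
28°C vs 56°C → primer P2 is higher.

Primer P2, 56°C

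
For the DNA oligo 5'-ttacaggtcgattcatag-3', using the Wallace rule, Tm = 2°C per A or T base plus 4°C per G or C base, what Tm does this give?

50°C

Counting bases: T=6, G=4, C=3, A=5
So N_AT = 11 and N_GC = 7.
Tm = 2×11 + 4×7 = 50°C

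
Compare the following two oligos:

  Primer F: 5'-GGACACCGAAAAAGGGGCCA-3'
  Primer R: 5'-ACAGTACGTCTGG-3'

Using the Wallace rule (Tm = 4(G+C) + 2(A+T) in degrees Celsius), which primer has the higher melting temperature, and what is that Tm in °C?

Primer F: A+T=8, G+C=12 → Tm = 2(8)+4(12) = 64°C
Primer R: A+T=6, G+C=7 → Tm = 2(6)+4(7) = 40°C
64°C vs 40°C → primer F is higher.

Primer F, 64°C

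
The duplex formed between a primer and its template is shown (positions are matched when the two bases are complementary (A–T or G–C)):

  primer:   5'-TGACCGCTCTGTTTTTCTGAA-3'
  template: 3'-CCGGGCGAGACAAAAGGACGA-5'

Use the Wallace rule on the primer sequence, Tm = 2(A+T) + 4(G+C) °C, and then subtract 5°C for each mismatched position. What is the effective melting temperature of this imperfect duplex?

Primer base counts: A=3, T=9, G=4, C=5 → A+T=12, G+C=9
Perfect-match Tm = 2(12) + 4(9) = 24 + 36 = 60°C
Mismatches (positions where the bases are not complementary): 5 (at positions 1, 3, 16, 20, 21)
Effective Tm = 60 − 5×5 = 60 − 25 = 35°C

35°C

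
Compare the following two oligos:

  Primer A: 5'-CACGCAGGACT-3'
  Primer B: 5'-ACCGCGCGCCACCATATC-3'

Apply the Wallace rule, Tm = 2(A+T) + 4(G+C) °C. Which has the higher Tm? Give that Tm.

Primer A: A+T=4, G+C=7 → Tm = 2(4)+4(7) = 36°C
Primer B: A+T=6, G+C=12 → Tm = 2(6)+4(12) = 60°C
36°C vs 60°C → primer B is higher.

Primer B, 60°C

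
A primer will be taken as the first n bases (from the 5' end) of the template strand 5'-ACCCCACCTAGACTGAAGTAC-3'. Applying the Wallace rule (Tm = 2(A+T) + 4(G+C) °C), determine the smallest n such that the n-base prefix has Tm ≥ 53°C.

n = 18

First 17 bases: ACCCCACCTAGACTGAA → Tm = 52°C (< 53°C)
First 18 bases: ACCCCACCTAGACTGAAG → Tm = 56°C (≥ 53°C)
Since every base adds ≥2°C, Tm only increases with n, so the threshold is first crossed at n = 18.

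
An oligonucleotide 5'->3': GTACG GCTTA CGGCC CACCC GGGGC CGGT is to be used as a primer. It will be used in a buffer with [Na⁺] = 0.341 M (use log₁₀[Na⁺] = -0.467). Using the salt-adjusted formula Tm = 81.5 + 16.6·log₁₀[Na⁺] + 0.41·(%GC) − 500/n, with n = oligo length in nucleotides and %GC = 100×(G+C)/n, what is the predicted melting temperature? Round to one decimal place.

Length n = 29. Counting bases: C=11, G=11, T=4, A=3
G+C = 22, so %GC = 22/29 × 100 = 75.862%
Salt term: 16.6 × (-0.467) = -7.752
GC term: 0.41 × 75.862 = 31.103; length term: −500/29 = −17.241
Tm = 81.5 + (-7.752) + 31.103 − 17.241 = 87.61 → 87.6°C

87.6°C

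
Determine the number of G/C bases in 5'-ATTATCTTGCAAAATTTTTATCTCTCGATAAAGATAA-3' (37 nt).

8

Counting bases: A=14, G=3, C=5, T=15
G+C = 3 + 5 = 8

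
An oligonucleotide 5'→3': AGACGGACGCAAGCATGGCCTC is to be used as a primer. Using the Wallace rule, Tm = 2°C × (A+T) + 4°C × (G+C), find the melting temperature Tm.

Scanning the sequence gives G=7, C=7, A=6, T=2.
AT pairs contribute 8, GC pairs contribute 14.
Tm = 2×8 + 4×14 = 72°C

72°C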